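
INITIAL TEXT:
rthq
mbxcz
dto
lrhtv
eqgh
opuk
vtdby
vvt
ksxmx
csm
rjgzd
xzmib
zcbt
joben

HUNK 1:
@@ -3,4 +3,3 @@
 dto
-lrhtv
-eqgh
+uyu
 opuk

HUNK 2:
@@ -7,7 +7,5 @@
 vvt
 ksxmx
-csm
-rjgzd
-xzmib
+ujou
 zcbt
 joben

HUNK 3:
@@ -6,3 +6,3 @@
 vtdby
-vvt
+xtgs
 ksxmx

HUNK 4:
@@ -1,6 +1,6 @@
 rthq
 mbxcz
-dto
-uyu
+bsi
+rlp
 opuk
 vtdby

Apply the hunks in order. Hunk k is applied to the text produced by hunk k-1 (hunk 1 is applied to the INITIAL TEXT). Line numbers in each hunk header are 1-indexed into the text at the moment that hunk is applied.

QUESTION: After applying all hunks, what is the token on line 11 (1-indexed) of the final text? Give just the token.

Hunk 1: at line 3 remove [lrhtv,eqgh] add [uyu] -> 13 lines: rthq mbxcz dto uyu opuk vtdby vvt ksxmx csm rjgzd xzmib zcbt joben
Hunk 2: at line 7 remove [csm,rjgzd,xzmib] add [ujou] -> 11 lines: rthq mbxcz dto uyu opuk vtdby vvt ksxmx ujou zcbt joben
Hunk 3: at line 6 remove [vvt] add [xtgs] -> 11 lines: rthq mbxcz dto uyu opuk vtdby xtgs ksxmx ujou zcbt joben
Hunk 4: at line 1 remove [dto,uyu] add [bsi,rlp] -> 11 lines: rthq mbxcz bsi rlp opuk vtdby xtgs ksxmx ujou zcbt joben
Final line 11: joben

Answer: joben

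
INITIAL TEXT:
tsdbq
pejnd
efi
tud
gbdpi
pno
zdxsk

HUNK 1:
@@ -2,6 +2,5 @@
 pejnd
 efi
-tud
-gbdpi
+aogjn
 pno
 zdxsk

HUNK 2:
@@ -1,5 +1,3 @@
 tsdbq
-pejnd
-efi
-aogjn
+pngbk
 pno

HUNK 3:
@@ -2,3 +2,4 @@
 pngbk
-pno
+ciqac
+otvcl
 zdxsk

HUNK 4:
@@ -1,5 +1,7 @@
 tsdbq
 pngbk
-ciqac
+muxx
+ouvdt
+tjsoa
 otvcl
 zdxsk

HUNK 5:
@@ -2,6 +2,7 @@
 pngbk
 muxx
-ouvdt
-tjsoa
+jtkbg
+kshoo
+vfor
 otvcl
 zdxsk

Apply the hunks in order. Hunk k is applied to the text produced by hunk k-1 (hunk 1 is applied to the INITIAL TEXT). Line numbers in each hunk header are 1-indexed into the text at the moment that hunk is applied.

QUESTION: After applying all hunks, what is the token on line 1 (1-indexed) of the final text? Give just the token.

Hunk 1: at line 2 remove [tud,gbdpi] add [aogjn] -> 6 lines: tsdbq pejnd efi aogjn pno zdxsk
Hunk 2: at line 1 remove [pejnd,efi,aogjn] add [pngbk] -> 4 lines: tsdbq pngbk pno zdxsk
Hunk 3: at line 2 remove [pno] add [ciqac,otvcl] -> 5 lines: tsdbq pngbk ciqac otvcl zdxsk
Hunk 4: at line 1 remove [ciqac] add [muxx,ouvdt,tjsoa] -> 7 lines: tsdbq pngbk muxx ouvdt tjsoa otvcl zdxsk
Hunk 5: at line 2 remove [ouvdt,tjsoa] add [jtkbg,kshoo,vfor] -> 8 lines: tsdbq pngbk muxx jtkbg kshoo vfor otvcl zdxsk
Final line 1: tsdbq

Answer: tsdbq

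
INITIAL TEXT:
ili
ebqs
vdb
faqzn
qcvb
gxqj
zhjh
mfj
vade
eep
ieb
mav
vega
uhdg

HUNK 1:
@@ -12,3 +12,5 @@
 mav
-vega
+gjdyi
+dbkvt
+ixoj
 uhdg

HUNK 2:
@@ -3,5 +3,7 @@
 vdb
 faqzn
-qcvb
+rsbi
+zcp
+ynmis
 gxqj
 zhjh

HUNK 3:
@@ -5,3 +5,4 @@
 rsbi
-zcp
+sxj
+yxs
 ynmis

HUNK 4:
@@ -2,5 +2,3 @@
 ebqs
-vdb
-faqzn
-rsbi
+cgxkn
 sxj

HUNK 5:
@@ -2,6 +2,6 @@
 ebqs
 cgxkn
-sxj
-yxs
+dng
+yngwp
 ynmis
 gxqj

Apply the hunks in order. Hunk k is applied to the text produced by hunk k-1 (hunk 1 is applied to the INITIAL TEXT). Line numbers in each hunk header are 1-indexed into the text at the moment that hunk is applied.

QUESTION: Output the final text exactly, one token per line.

Hunk 1: at line 12 remove [vega] add [gjdyi,dbkvt,ixoj] -> 16 lines: ili ebqs vdb faqzn qcvb gxqj zhjh mfj vade eep ieb mav gjdyi dbkvt ixoj uhdg
Hunk 2: at line 3 remove [qcvb] add [rsbi,zcp,ynmis] -> 18 lines: ili ebqs vdb faqzn rsbi zcp ynmis gxqj zhjh mfj vade eep ieb mav gjdyi dbkvt ixoj uhdg
Hunk 3: at line 5 remove [zcp] add [sxj,yxs] -> 19 lines: ili ebqs vdb faqzn rsbi sxj yxs ynmis gxqj zhjh mfj vade eep ieb mav gjdyi dbkvt ixoj uhdg
Hunk 4: at line 2 remove [vdb,faqzn,rsbi] add [cgxkn] -> 17 lines: ili ebqs cgxkn sxj yxs ynmis gxqj zhjh mfj vade eep ieb mav gjdyi dbkvt ixoj uhdg
Hunk 5: at line 2 remove [sxj,yxs] add [dng,yngwp] -> 17 lines: ili ebqs cgxkn dng yngwp ynmis gxqj zhjh mfj vade eep ieb mav gjdyi dbkvt ixoj uhdg

Answer: ili
ebqs
cgxkn
dng
yngwp
ynmis
gxqj
zhjh
mfj
vade
eep
ieb
mav
gjdyi
dbkvt
ixoj
uhdg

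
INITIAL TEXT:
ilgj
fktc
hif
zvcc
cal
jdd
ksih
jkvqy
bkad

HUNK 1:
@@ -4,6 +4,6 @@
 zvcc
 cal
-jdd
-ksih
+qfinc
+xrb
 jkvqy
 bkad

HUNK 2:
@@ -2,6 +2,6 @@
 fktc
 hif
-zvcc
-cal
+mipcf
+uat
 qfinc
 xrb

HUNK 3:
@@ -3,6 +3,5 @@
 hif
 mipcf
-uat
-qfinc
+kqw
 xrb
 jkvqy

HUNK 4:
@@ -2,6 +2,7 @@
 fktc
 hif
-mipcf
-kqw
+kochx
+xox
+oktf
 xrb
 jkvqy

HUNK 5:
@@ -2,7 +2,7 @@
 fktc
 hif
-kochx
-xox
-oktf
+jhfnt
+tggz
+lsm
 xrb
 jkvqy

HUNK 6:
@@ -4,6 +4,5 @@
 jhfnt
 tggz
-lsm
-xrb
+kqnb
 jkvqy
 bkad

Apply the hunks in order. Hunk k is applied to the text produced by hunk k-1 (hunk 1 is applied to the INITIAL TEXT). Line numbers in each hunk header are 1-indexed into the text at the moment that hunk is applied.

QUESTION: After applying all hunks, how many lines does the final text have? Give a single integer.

Answer: 8

Derivation:
Hunk 1: at line 4 remove [jdd,ksih] add [qfinc,xrb] -> 9 lines: ilgj fktc hif zvcc cal qfinc xrb jkvqy bkad
Hunk 2: at line 2 remove [zvcc,cal] add [mipcf,uat] -> 9 lines: ilgj fktc hif mipcf uat qfinc xrb jkvqy bkad
Hunk 3: at line 3 remove [uat,qfinc] add [kqw] -> 8 lines: ilgj fktc hif mipcf kqw xrb jkvqy bkad
Hunk 4: at line 2 remove [mipcf,kqw] add [kochx,xox,oktf] -> 9 lines: ilgj fktc hif kochx xox oktf xrb jkvqy bkad
Hunk 5: at line 2 remove [kochx,xox,oktf] add [jhfnt,tggz,lsm] -> 9 lines: ilgj fktc hif jhfnt tggz lsm xrb jkvqy bkad
Hunk 6: at line 4 remove [lsm,xrb] add [kqnb] -> 8 lines: ilgj fktc hif jhfnt tggz kqnb jkvqy bkad
Final line count: 8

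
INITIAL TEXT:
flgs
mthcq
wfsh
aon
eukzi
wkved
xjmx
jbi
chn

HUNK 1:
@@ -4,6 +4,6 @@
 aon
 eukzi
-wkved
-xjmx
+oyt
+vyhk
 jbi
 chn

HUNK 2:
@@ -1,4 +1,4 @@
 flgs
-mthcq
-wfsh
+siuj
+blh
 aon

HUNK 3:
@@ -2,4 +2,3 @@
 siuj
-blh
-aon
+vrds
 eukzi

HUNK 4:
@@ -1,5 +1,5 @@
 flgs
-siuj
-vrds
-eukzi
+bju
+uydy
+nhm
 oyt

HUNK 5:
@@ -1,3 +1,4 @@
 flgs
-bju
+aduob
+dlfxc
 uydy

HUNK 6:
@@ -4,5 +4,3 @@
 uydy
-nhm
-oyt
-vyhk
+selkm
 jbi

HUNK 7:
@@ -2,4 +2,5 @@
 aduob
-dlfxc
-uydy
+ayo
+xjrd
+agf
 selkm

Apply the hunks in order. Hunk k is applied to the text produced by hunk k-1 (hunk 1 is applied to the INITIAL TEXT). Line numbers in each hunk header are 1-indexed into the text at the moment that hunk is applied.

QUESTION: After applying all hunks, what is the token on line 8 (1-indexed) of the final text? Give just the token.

Hunk 1: at line 4 remove [wkved,xjmx] add [oyt,vyhk] -> 9 lines: flgs mthcq wfsh aon eukzi oyt vyhk jbi chn
Hunk 2: at line 1 remove [mthcq,wfsh] add [siuj,blh] -> 9 lines: flgs siuj blh aon eukzi oyt vyhk jbi chn
Hunk 3: at line 2 remove [blh,aon] add [vrds] -> 8 lines: flgs siuj vrds eukzi oyt vyhk jbi chn
Hunk 4: at line 1 remove [siuj,vrds,eukzi] add [bju,uydy,nhm] -> 8 lines: flgs bju uydy nhm oyt vyhk jbi chn
Hunk 5: at line 1 remove [bju] add [aduob,dlfxc] -> 9 lines: flgs aduob dlfxc uydy nhm oyt vyhk jbi chn
Hunk 6: at line 4 remove [nhm,oyt,vyhk] add [selkm] -> 7 lines: flgs aduob dlfxc uydy selkm jbi chn
Hunk 7: at line 2 remove [dlfxc,uydy] add [ayo,xjrd,agf] -> 8 lines: flgs aduob ayo xjrd agf selkm jbi chn
Final line 8: chn

Answer: chn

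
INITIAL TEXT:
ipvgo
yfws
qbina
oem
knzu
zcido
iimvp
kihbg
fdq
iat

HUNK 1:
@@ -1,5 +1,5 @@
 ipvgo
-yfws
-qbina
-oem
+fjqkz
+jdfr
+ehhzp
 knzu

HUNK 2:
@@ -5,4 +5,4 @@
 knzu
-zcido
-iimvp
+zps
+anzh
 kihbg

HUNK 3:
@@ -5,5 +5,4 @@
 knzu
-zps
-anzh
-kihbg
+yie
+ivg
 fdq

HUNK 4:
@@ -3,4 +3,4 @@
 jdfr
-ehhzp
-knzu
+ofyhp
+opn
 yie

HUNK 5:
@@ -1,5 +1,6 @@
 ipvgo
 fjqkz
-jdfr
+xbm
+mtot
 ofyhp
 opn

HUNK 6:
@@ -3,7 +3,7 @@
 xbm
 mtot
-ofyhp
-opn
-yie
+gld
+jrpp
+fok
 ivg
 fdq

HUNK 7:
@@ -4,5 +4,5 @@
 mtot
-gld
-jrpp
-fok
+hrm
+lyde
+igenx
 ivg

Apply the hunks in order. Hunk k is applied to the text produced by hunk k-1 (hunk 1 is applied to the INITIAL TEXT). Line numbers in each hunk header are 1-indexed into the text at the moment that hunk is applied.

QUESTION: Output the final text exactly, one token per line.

Answer: ipvgo
fjqkz
xbm
mtot
hrm
lyde
igenx
ivg
fdq
iat

Derivation:
Hunk 1: at line 1 remove [yfws,qbina,oem] add [fjqkz,jdfr,ehhzp] -> 10 lines: ipvgo fjqkz jdfr ehhzp knzu zcido iimvp kihbg fdq iat
Hunk 2: at line 5 remove [zcido,iimvp] add [zps,anzh] -> 10 lines: ipvgo fjqkz jdfr ehhzp knzu zps anzh kihbg fdq iat
Hunk 3: at line 5 remove [zps,anzh,kihbg] add [yie,ivg] -> 9 lines: ipvgo fjqkz jdfr ehhzp knzu yie ivg fdq iat
Hunk 4: at line 3 remove [ehhzp,knzu] add [ofyhp,opn] -> 9 lines: ipvgo fjqkz jdfr ofyhp opn yie ivg fdq iat
Hunk 5: at line 1 remove [jdfr] add [xbm,mtot] -> 10 lines: ipvgo fjqkz xbm mtot ofyhp opn yie ivg fdq iat
Hunk 6: at line 3 remove [ofyhp,opn,yie] add [gld,jrpp,fok] -> 10 lines: ipvgo fjqkz xbm mtot gld jrpp fok ivg fdq iat
Hunk 7: at line 4 remove [gld,jrpp,fok] add [hrm,lyde,igenx] -> 10 lines: ipvgo fjqkz xbm mtot hrm lyde igenx ivg fdq iat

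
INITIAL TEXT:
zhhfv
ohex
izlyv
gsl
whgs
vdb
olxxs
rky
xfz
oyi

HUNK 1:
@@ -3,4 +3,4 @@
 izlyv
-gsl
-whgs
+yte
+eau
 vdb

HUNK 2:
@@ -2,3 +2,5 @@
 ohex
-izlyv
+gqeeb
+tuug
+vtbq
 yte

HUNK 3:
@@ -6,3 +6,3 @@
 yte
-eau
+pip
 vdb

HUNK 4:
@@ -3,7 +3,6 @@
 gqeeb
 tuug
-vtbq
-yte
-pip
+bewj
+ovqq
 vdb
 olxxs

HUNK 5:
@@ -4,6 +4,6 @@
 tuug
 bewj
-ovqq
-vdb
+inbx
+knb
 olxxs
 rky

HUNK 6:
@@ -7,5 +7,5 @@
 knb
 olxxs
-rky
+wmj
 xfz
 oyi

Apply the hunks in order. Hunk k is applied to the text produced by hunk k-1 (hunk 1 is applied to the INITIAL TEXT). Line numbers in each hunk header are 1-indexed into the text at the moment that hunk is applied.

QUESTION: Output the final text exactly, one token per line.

Hunk 1: at line 3 remove [gsl,whgs] add [yte,eau] -> 10 lines: zhhfv ohex izlyv yte eau vdb olxxs rky xfz oyi
Hunk 2: at line 2 remove [izlyv] add [gqeeb,tuug,vtbq] -> 12 lines: zhhfv ohex gqeeb tuug vtbq yte eau vdb olxxs rky xfz oyi
Hunk 3: at line 6 remove [eau] add [pip] -> 12 lines: zhhfv ohex gqeeb tuug vtbq yte pip vdb olxxs rky xfz oyi
Hunk 4: at line 3 remove [vtbq,yte,pip] add [bewj,ovqq] -> 11 lines: zhhfv ohex gqeeb tuug bewj ovqq vdb olxxs rky xfz oyi
Hunk 5: at line 4 remove [ovqq,vdb] add [inbx,knb] -> 11 lines: zhhfv ohex gqeeb tuug bewj inbx knb olxxs rky xfz oyi
Hunk 6: at line 7 remove [rky] add [wmj] -> 11 lines: zhhfv ohex gqeeb tuug bewj inbx knb olxxs wmj xfz oyi

Answer: zhhfv
ohex
gqeeb
tuug
bewj
inbx
knb
olxxs
wmj
xfz
oyi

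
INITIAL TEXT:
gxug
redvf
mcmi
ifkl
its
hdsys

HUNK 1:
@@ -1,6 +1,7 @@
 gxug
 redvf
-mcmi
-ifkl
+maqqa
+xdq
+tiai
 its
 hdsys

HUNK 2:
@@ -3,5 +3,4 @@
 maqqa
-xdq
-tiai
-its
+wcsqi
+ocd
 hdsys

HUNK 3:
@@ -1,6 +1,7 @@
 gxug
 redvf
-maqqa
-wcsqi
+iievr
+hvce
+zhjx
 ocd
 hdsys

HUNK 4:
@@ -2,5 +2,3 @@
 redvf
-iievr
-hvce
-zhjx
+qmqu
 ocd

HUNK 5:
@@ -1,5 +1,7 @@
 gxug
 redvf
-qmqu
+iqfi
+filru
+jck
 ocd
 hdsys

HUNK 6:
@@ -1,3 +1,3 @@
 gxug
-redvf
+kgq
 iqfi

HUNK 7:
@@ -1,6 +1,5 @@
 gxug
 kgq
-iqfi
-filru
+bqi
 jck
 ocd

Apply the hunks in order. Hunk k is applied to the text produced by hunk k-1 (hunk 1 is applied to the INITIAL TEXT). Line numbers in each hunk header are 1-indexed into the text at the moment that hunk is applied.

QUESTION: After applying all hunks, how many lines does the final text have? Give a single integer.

Hunk 1: at line 1 remove [mcmi,ifkl] add [maqqa,xdq,tiai] -> 7 lines: gxug redvf maqqa xdq tiai its hdsys
Hunk 2: at line 3 remove [xdq,tiai,its] add [wcsqi,ocd] -> 6 lines: gxug redvf maqqa wcsqi ocd hdsys
Hunk 3: at line 1 remove [maqqa,wcsqi] add [iievr,hvce,zhjx] -> 7 lines: gxug redvf iievr hvce zhjx ocd hdsys
Hunk 4: at line 2 remove [iievr,hvce,zhjx] add [qmqu] -> 5 lines: gxug redvf qmqu ocd hdsys
Hunk 5: at line 1 remove [qmqu] add [iqfi,filru,jck] -> 7 lines: gxug redvf iqfi filru jck ocd hdsys
Hunk 6: at line 1 remove [redvf] add [kgq] -> 7 lines: gxug kgq iqfi filru jck ocd hdsys
Hunk 7: at line 1 remove [iqfi,filru] add [bqi] -> 6 lines: gxug kgq bqi jck ocd hdsys
Final line count: 6

Answer: 6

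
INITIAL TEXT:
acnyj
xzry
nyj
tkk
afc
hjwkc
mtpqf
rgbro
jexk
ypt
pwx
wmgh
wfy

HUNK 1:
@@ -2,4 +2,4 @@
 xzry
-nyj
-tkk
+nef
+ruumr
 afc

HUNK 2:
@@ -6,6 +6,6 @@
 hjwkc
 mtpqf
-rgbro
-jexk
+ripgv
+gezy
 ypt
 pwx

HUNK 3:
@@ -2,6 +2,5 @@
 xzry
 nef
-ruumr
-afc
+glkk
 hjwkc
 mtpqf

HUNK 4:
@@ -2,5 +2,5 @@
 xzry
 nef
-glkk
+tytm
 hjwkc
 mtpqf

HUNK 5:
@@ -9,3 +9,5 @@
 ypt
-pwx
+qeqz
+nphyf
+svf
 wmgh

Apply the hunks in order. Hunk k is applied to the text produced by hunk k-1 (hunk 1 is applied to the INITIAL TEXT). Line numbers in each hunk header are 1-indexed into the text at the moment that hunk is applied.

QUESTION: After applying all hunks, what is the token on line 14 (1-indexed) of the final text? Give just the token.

Hunk 1: at line 2 remove [nyj,tkk] add [nef,ruumr] -> 13 lines: acnyj xzry nef ruumr afc hjwkc mtpqf rgbro jexk ypt pwx wmgh wfy
Hunk 2: at line 6 remove [rgbro,jexk] add [ripgv,gezy] -> 13 lines: acnyj xzry nef ruumr afc hjwkc mtpqf ripgv gezy ypt pwx wmgh wfy
Hunk 3: at line 2 remove [ruumr,afc] add [glkk] -> 12 lines: acnyj xzry nef glkk hjwkc mtpqf ripgv gezy ypt pwx wmgh wfy
Hunk 4: at line 2 remove [glkk] add [tytm] -> 12 lines: acnyj xzry nef tytm hjwkc mtpqf ripgv gezy ypt pwx wmgh wfy
Hunk 5: at line 9 remove [pwx] add [qeqz,nphyf,svf] -> 14 lines: acnyj xzry nef tytm hjwkc mtpqf ripgv gezy ypt qeqz nphyf svf wmgh wfy
Final line 14: wfy

Answer: wfy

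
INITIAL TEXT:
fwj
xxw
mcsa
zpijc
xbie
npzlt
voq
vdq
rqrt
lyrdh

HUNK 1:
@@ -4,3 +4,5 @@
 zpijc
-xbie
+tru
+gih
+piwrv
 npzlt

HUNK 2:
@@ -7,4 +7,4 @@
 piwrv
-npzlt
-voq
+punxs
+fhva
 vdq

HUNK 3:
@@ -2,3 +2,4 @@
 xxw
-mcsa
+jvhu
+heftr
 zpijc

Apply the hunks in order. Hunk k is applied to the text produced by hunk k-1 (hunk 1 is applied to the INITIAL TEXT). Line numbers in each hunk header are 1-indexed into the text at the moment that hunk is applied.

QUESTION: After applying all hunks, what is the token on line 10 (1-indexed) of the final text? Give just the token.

Answer: fhva

Derivation:
Hunk 1: at line 4 remove [xbie] add [tru,gih,piwrv] -> 12 lines: fwj xxw mcsa zpijc tru gih piwrv npzlt voq vdq rqrt lyrdh
Hunk 2: at line 7 remove [npzlt,voq] add [punxs,fhva] -> 12 lines: fwj xxw mcsa zpijc tru gih piwrv punxs fhva vdq rqrt lyrdh
Hunk 3: at line 2 remove [mcsa] add [jvhu,heftr] -> 13 lines: fwj xxw jvhu heftr zpijc tru gih piwrv punxs fhva vdq rqrt lyrdh
Final line 10: fhva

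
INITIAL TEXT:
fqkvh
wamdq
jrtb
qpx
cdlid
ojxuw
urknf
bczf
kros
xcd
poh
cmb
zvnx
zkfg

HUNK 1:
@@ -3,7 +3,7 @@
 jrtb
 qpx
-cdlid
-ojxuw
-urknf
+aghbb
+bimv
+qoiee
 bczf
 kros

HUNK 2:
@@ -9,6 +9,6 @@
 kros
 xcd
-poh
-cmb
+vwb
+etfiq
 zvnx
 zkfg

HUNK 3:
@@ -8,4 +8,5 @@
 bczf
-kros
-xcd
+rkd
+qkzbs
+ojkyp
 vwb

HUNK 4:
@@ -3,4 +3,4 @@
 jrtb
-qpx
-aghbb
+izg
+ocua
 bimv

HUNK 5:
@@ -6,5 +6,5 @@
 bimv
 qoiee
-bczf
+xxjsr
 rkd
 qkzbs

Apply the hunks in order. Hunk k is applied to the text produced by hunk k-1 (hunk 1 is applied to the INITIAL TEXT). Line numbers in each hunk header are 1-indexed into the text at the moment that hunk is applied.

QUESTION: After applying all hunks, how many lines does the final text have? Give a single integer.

Hunk 1: at line 3 remove [cdlid,ojxuw,urknf] add [aghbb,bimv,qoiee] -> 14 lines: fqkvh wamdq jrtb qpx aghbb bimv qoiee bczf kros xcd poh cmb zvnx zkfg
Hunk 2: at line 9 remove [poh,cmb] add [vwb,etfiq] -> 14 lines: fqkvh wamdq jrtb qpx aghbb bimv qoiee bczf kros xcd vwb etfiq zvnx zkfg
Hunk 3: at line 8 remove [kros,xcd] add [rkd,qkzbs,ojkyp] -> 15 lines: fqkvh wamdq jrtb qpx aghbb bimv qoiee bczf rkd qkzbs ojkyp vwb etfiq zvnx zkfg
Hunk 4: at line 3 remove [qpx,aghbb] add [izg,ocua] -> 15 lines: fqkvh wamdq jrtb izg ocua bimv qoiee bczf rkd qkzbs ojkyp vwb etfiq zvnx zkfg
Hunk 5: at line 6 remove [bczf] add [xxjsr] -> 15 lines: fqkvh wamdq jrtb izg ocua bimv qoiee xxjsr rkd qkzbs ojkyp vwb etfiq zvnx zkfg
Final line count: 15

Answer: 15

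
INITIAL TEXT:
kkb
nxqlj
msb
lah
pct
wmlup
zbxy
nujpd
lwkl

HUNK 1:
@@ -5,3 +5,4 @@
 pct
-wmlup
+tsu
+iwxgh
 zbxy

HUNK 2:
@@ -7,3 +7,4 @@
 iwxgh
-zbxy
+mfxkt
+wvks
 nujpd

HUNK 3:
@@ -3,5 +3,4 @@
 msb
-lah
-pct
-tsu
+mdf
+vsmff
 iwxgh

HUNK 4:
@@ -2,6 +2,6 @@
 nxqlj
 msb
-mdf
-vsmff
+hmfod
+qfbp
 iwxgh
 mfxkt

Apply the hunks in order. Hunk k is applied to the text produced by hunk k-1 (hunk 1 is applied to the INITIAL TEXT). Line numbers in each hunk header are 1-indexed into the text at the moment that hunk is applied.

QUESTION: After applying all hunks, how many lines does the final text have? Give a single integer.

Hunk 1: at line 5 remove [wmlup] add [tsu,iwxgh] -> 10 lines: kkb nxqlj msb lah pct tsu iwxgh zbxy nujpd lwkl
Hunk 2: at line 7 remove [zbxy] add [mfxkt,wvks] -> 11 lines: kkb nxqlj msb lah pct tsu iwxgh mfxkt wvks nujpd lwkl
Hunk 3: at line 3 remove [lah,pct,tsu] add [mdf,vsmff] -> 10 lines: kkb nxqlj msb mdf vsmff iwxgh mfxkt wvks nujpd lwkl
Hunk 4: at line 2 remove [mdf,vsmff] add [hmfod,qfbp] -> 10 lines: kkb nxqlj msb hmfod qfbp iwxgh mfxkt wvks nujpd lwkl
Final line count: 10

Answer: 10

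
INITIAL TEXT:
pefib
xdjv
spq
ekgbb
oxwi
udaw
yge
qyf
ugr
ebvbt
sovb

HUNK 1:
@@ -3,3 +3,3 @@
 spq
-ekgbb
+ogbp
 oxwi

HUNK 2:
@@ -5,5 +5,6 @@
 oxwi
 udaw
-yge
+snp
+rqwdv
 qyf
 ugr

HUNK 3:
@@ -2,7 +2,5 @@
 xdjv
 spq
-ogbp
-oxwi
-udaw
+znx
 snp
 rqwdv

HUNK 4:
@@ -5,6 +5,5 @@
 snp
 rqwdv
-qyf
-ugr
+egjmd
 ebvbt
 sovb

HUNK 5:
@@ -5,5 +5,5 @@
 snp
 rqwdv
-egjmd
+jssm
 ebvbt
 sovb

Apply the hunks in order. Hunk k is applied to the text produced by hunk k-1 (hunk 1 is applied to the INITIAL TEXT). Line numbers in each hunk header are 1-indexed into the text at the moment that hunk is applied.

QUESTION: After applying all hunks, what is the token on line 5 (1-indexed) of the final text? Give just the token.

Hunk 1: at line 3 remove [ekgbb] add [ogbp] -> 11 lines: pefib xdjv spq ogbp oxwi udaw yge qyf ugr ebvbt sovb
Hunk 2: at line 5 remove [yge] add [snp,rqwdv] -> 12 lines: pefib xdjv spq ogbp oxwi udaw snp rqwdv qyf ugr ebvbt sovb
Hunk 3: at line 2 remove [ogbp,oxwi,udaw] add [znx] -> 10 lines: pefib xdjv spq znx snp rqwdv qyf ugr ebvbt sovb
Hunk 4: at line 5 remove [qyf,ugr] add [egjmd] -> 9 lines: pefib xdjv spq znx snp rqwdv egjmd ebvbt sovb
Hunk 5: at line 5 remove [egjmd] add [jssm] -> 9 lines: pefib xdjv spq znx snp rqwdv jssm ebvbt sovb
Final line 5: snp

Answer: snp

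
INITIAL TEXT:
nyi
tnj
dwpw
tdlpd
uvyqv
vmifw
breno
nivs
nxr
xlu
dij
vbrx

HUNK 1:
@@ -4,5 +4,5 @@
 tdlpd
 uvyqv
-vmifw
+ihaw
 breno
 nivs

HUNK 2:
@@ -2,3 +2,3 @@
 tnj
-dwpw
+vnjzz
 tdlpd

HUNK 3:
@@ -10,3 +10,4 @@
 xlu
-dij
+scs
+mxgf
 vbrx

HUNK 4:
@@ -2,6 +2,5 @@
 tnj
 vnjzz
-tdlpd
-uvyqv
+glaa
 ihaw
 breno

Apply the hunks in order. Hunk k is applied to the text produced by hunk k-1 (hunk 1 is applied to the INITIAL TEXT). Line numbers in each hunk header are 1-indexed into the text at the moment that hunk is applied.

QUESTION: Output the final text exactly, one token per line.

Answer: nyi
tnj
vnjzz
glaa
ihaw
breno
nivs
nxr
xlu
scs
mxgf
vbrx

Derivation:
Hunk 1: at line 4 remove [vmifw] add [ihaw] -> 12 lines: nyi tnj dwpw tdlpd uvyqv ihaw breno nivs nxr xlu dij vbrx
Hunk 2: at line 2 remove [dwpw] add [vnjzz] -> 12 lines: nyi tnj vnjzz tdlpd uvyqv ihaw breno nivs nxr xlu dij vbrx
Hunk 3: at line 10 remove [dij] add [scs,mxgf] -> 13 lines: nyi tnj vnjzz tdlpd uvyqv ihaw breno nivs nxr xlu scs mxgf vbrx
Hunk 4: at line 2 remove [tdlpd,uvyqv] add [glaa] -> 12 lines: nyi tnj vnjzz glaa ihaw breno nivs nxr xlu scs mxgf vbrx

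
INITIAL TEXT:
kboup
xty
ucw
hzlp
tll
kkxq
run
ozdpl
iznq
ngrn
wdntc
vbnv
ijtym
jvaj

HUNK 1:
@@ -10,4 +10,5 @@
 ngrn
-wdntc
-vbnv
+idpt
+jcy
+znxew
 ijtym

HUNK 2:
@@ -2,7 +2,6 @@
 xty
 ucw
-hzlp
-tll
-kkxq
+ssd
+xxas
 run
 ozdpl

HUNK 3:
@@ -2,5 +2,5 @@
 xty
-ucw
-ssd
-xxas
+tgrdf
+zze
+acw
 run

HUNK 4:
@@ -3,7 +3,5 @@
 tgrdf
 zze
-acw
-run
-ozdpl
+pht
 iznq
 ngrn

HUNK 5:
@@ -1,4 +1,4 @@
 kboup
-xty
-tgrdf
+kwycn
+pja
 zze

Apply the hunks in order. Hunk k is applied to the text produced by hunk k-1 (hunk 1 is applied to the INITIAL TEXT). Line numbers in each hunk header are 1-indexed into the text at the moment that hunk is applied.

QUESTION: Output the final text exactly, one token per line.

Answer: kboup
kwycn
pja
zze
pht
iznq
ngrn
idpt
jcy
znxew
ijtym
jvaj

Derivation:
Hunk 1: at line 10 remove [wdntc,vbnv] add [idpt,jcy,znxew] -> 15 lines: kboup xty ucw hzlp tll kkxq run ozdpl iznq ngrn idpt jcy znxew ijtym jvaj
Hunk 2: at line 2 remove [hzlp,tll,kkxq] add [ssd,xxas] -> 14 lines: kboup xty ucw ssd xxas run ozdpl iznq ngrn idpt jcy znxew ijtym jvaj
Hunk 3: at line 2 remove [ucw,ssd,xxas] add [tgrdf,zze,acw] -> 14 lines: kboup xty tgrdf zze acw run ozdpl iznq ngrn idpt jcy znxew ijtym jvaj
Hunk 4: at line 3 remove [acw,run,ozdpl] add [pht] -> 12 lines: kboup xty tgrdf zze pht iznq ngrn idpt jcy znxew ijtym jvaj
Hunk 5: at line 1 remove [xty,tgrdf] add [kwycn,pja] -> 12 lines: kboup kwycn pja zze pht iznq ngrn idpt jcy znxew ijtym jvaj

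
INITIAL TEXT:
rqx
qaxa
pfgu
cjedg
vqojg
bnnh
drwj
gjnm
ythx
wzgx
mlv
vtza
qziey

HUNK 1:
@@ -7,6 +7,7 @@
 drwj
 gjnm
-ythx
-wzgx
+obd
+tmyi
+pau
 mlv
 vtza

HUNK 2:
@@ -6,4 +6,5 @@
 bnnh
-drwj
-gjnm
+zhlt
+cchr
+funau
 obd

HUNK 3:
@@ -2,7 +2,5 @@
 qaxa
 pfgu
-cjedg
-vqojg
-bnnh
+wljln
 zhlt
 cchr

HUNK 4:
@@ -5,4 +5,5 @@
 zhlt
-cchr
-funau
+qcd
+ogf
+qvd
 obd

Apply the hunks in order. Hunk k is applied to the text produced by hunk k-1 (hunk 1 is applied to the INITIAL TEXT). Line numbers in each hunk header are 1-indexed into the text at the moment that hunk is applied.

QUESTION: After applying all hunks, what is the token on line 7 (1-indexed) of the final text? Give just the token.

Answer: ogf

Derivation:
Hunk 1: at line 7 remove [ythx,wzgx] add [obd,tmyi,pau] -> 14 lines: rqx qaxa pfgu cjedg vqojg bnnh drwj gjnm obd tmyi pau mlv vtza qziey
Hunk 2: at line 6 remove [drwj,gjnm] add [zhlt,cchr,funau] -> 15 lines: rqx qaxa pfgu cjedg vqojg bnnh zhlt cchr funau obd tmyi pau mlv vtza qziey
Hunk 3: at line 2 remove [cjedg,vqojg,bnnh] add [wljln] -> 13 lines: rqx qaxa pfgu wljln zhlt cchr funau obd tmyi pau mlv vtza qziey
Hunk 4: at line 5 remove [cchr,funau] add [qcd,ogf,qvd] -> 14 lines: rqx qaxa pfgu wljln zhlt qcd ogf qvd obd tmyi pau mlv vtza qziey
Final line 7: ogf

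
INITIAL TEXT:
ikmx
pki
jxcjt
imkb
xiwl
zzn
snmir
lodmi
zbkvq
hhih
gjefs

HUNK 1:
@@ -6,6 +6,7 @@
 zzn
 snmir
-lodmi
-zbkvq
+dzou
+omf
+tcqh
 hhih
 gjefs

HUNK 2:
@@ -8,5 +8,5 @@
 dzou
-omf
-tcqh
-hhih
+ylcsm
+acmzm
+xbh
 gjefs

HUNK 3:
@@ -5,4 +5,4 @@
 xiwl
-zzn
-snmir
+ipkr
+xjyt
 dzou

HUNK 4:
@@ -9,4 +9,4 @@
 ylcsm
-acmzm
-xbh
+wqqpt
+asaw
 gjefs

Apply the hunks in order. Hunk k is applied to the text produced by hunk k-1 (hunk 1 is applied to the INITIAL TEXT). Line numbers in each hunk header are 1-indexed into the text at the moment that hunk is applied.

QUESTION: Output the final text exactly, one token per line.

Answer: ikmx
pki
jxcjt
imkb
xiwl
ipkr
xjyt
dzou
ylcsm
wqqpt
asaw
gjefs

Derivation:
Hunk 1: at line 6 remove [lodmi,zbkvq] add [dzou,omf,tcqh] -> 12 lines: ikmx pki jxcjt imkb xiwl zzn snmir dzou omf tcqh hhih gjefs
Hunk 2: at line 8 remove [omf,tcqh,hhih] add [ylcsm,acmzm,xbh] -> 12 lines: ikmx pki jxcjt imkb xiwl zzn snmir dzou ylcsm acmzm xbh gjefs
Hunk 3: at line 5 remove [zzn,snmir] add [ipkr,xjyt] -> 12 lines: ikmx pki jxcjt imkb xiwl ipkr xjyt dzou ylcsm acmzm xbh gjefs
Hunk 4: at line 9 remove [acmzm,xbh] add [wqqpt,asaw] -> 12 lines: ikmx pki jxcjt imkb xiwl ipkr xjyt dzou ylcsm wqqpt asaw gjefs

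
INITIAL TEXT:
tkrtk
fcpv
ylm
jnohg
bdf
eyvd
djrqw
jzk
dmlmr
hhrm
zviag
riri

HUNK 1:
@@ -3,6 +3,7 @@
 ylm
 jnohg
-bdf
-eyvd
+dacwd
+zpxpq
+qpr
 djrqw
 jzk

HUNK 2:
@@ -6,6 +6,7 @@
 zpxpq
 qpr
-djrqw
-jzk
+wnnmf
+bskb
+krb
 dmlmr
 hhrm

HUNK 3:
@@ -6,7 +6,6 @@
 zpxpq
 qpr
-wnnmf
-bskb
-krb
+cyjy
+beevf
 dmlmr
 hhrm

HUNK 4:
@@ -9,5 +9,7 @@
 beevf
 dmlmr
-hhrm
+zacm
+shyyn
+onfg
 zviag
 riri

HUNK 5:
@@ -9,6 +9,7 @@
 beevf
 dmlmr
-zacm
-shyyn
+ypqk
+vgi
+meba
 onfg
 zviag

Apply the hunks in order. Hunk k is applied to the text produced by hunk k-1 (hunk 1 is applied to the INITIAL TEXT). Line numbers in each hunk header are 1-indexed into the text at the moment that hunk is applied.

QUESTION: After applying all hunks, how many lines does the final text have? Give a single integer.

Hunk 1: at line 3 remove [bdf,eyvd] add [dacwd,zpxpq,qpr] -> 13 lines: tkrtk fcpv ylm jnohg dacwd zpxpq qpr djrqw jzk dmlmr hhrm zviag riri
Hunk 2: at line 6 remove [djrqw,jzk] add [wnnmf,bskb,krb] -> 14 lines: tkrtk fcpv ylm jnohg dacwd zpxpq qpr wnnmf bskb krb dmlmr hhrm zviag riri
Hunk 3: at line 6 remove [wnnmf,bskb,krb] add [cyjy,beevf] -> 13 lines: tkrtk fcpv ylm jnohg dacwd zpxpq qpr cyjy beevf dmlmr hhrm zviag riri
Hunk 4: at line 9 remove [hhrm] add [zacm,shyyn,onfg] -> 15 lines: tkrtk fcpv ylm jnohg dacwd zpxpq qpr cyjy beevf dmlmr zacm shyyn onfg zviag riri
Hunk 5: at line 9 remove [zacm,shyyn] add [ypqk,vgi,meba] -> 16 lines: tkrtk fcpv ylm jnohg dacwd zpxpq qpr cyjy beevf dmlmr ypqk vgi meba onfg zviag riri
Final line count: 16

Answer: 16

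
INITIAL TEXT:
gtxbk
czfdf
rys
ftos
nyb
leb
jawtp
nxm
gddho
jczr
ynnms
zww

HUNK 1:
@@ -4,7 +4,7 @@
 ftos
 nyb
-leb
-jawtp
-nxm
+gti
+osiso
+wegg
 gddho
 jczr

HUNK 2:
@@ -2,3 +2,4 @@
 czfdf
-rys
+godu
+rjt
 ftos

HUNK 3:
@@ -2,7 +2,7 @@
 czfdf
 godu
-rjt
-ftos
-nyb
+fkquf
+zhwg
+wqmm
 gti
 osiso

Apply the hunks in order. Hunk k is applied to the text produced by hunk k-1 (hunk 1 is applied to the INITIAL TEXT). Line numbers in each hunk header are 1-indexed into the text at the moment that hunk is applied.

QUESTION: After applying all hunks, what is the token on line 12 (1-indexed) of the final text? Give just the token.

Answer: ynnms

Derivation:
Hunk 1: at line 4 remove [leb,jawtp,nxm] add [gti,osiso,wegg] -> 12 lines: gtxbk czfdf rys ftos nyb gti osiso wegg gddho jczr ynnms zww
Hunk 2: at line 2 remove [rys] add [godu,rjt] -> 13 lines: gtxbk czfdf godu rjt ftos nyb gti osiso wegg gddho jczr ynnms zww
Hunk 3: at line 2 remove [rjt,ftos,nyb] add [fkquf,zhwg,wqmm] -> 13 lines: gtxbk czfdf godu fkquf zhwg wqmm gti osiso wegg gddho jczr ynnms zww
Final line 12: ynnms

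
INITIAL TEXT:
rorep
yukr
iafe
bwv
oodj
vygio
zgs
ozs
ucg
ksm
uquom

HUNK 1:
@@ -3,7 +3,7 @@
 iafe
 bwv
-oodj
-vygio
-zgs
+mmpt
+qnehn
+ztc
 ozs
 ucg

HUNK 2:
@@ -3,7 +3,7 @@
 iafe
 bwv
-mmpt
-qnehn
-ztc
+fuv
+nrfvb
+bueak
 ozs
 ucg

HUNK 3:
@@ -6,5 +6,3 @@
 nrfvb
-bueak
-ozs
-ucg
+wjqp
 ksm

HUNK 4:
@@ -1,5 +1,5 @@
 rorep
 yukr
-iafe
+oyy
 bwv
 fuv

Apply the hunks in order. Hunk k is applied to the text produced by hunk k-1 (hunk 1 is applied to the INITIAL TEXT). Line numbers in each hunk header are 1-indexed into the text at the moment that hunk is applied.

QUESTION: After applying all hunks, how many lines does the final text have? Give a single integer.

Answer: 9

Derivation:
Hunk 1: at line 3 remove [oodj,vygio,zgs] add [mmpt,qnehn,ztc] -> 11 lines: rorep yukr iafe bwv mmpt qnehn ztc ozs ucg ksm uquom
Hunk 2: at line 3 remove [mmpt,qnehn,ztc] add [fuv,nrfvb,bueak] -> 11 lines: rorep yukr iafe bwv fuv nrfvb bueak ozs ucg ksm uquom
Hunk 3: at line 6 remove [bueak,ozs,ucg] add [wjqp] -> 9 lines: rorep yukr iafe bwv fuv nrfvb wjqp ksm uquom
Hunk 4: at line 1 remove [iafe] add [oyy] -> 9 lines: rorep yukr oyy bwv fuv nrfvb wjqp ksm uquom
Final line count: 9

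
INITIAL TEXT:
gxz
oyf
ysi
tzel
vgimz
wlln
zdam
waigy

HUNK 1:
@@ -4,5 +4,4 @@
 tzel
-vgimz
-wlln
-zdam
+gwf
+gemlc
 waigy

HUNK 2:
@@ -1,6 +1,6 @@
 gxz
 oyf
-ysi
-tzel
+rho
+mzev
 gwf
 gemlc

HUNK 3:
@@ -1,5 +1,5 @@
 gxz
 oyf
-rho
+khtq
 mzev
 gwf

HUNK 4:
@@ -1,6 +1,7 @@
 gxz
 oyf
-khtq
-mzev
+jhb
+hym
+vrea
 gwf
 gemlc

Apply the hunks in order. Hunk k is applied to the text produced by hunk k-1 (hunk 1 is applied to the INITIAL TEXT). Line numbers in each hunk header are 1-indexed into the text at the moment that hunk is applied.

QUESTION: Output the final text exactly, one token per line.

Answer: gxz
oyf
jhb
hym
vrea
gwf
gemlc
waigy

Derivation:
Hunk 1: at line 4 remove [vgimz,wlln,zdam] add [gwf,gemlc] -> 7 lines: gxz oyf ysi tzel gwf gemlc waigy
Hunk 2: at line 1 remove [ysi,tzel] add [rho,mzev] -> 7 lines: gxz oyf rho mzev gwf gemlc waigy
Hunk 3: at line 1 remove [rho] add [khtq] -> 7 lines: gxz oyf khtq mzev gwf gemlc waigy
Hunk 4: at line 1 remove [khtq,mzev] add [jhb,hym,vrea] -> 8 lines: gxz oyf jhb hym vrea gwf gemlc waigy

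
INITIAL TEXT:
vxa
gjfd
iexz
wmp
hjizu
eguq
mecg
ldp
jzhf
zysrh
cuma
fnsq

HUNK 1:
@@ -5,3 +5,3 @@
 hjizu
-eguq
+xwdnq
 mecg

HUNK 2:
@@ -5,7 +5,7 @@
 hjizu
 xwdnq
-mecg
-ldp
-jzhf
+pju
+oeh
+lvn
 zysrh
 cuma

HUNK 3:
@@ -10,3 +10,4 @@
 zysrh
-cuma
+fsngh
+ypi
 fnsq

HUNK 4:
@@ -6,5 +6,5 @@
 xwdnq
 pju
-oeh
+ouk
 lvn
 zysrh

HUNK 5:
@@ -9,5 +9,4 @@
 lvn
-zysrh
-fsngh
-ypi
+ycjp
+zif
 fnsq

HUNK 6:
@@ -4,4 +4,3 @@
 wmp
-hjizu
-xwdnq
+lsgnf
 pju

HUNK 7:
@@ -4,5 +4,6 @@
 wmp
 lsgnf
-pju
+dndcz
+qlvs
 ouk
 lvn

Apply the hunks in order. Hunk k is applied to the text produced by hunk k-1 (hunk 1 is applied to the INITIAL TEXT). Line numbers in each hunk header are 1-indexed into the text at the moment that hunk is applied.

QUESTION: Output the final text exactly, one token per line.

Answer: vxa
gjfd
iexz
wmp
lsgnf
dndcz
qlvs
ouk
lvn
ycjp
zif
fnsq

Derivation:
Hunk 1: at line 5 remove [eguq] add [xwdnq] -> 12 lines: vxa gjfd iexz wmp hjizu xwdnq mecg ldp jzhf zysrh cuma fnsq
Hunk 2: at line 5 remove [mecg,ldp,jzhf] add [pju,oeh,lvn] -> 12 lines: vxa gjfd iexz wmp hjizu xwdnq pju oeh lvn zysrh cuma fnsq
Hunk 3: at line 10 remove [cuma] add [fsngh,ypi] -> 13 lines: vxa gjfd iexz wmp hjizu xwdnq pju oeh lvn zysrh fsngh ypi fnsq
Hunk 4: at line 6 remove [oeh] add [ouk] -> 13 lines: vxa gjfd iexz wmp hjizu xwdnq pju ouk lvn zysrh fsngh ypi fnsq
Hunk 5: at line 9 remove [zysrh,fsngh,ypi] add [ycjp,zif] -> 12 lines: vxa gjfd iexz wmp hjizu xwdnq pju ouk lvn ycjp zif fnsq
Hunk 6: at line 4 remove [hjizu,xwdnq] add [lsgnf] -> 11 lines: vxa gjfd iexz wmp lsgnf pju ouk lvn ycjp zif fnsq
Hunk 7: at line 4 remove [pju] add [dndcz,qlvs] -> 12 lines: vxa gjfd iexz wmp lsgnf dndcz qlvs ouk lvn ycjp zif fnsq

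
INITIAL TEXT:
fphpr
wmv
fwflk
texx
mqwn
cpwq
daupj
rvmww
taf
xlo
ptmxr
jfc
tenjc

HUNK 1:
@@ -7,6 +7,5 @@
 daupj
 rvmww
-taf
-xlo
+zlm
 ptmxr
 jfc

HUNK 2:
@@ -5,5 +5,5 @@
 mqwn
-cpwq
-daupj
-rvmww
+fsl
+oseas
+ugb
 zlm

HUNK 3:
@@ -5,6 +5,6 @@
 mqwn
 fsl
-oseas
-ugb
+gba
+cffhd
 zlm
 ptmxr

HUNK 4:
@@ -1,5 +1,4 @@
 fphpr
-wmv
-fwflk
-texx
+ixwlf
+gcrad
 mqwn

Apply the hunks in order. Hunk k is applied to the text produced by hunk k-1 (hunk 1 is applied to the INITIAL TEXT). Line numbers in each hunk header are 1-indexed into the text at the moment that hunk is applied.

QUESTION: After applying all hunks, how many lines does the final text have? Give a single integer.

Answer: 11

Derivation:
Hunk 1: at line 7 remove [taf,xlo] add [zlm] -> 12 lines: fphpr wmv fwflk texx mqwn cpwq daupj rvmww zlm ptmxr jfc tenjc
Hunk 2: at line 5 remove [cpwq,daupj,rvmww] add [fsl,oseas,ugb] -> 12 lines: fphpr wmv fwflk texx mqwn fsl oseas ugb zlm ptmxr jfc tenjc
Hunk 3: at line 5 remove [oseas,ugb] add [gba,cffhd] -> 12 lines: fphpr wmv fwflk texx mqwn fsl gba cffhd zlm ptmxr jfc tenjc
Hunk 4: at line 1 remove [wmv,fwflk,texx] add [ixwlf,gcrad] -> 11 lines: fphpr ixwlf gcrad mqwn fsl gba cffhd zlm ptmxr jfc tenjc
Final line count: 11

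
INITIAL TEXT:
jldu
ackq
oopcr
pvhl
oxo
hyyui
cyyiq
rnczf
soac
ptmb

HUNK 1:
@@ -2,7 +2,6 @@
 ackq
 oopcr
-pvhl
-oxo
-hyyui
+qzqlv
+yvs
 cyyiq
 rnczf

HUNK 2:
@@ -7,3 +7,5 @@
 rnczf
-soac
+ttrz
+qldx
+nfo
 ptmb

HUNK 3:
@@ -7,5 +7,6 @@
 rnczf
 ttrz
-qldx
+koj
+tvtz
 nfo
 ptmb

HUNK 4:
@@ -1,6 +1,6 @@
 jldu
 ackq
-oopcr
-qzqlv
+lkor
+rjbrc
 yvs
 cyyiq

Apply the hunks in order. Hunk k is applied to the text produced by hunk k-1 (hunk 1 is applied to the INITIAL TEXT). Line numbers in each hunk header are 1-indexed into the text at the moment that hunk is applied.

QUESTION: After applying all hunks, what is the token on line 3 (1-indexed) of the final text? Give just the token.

Answer: lkor

Derivation:
Hunk 1: at line 2 remove [pvhl,oxo,hyyui] add [qzqlv,yvs] -> 9 lines: jldu ackq oopcr qzqlv yvs cyyiq rnczf soac ptmb
Hunk 2: at line 7 remove [soac] add [ttrz,qldx,nfo] -> 11 lines: jldu ackq oopcr qzqlv yvs cyyiq rnczf ttrz qldx nfo ptmb
Hunk 3: at line 7 remove [qldx] add [koj,tvtz] -> 12 lines: jldu ackq oopcr qzqlv yvs cyyiq rnczf ttrz koj tvtz nfo ptmb
Hunk 4: at line 1 remove [oopcr,qzqlv] add [lkor,rjbrc] -> 12 lines: jldu ackq lkor rjbrc yvs cyyiq rnczf ttrz koj tvtz nfo ptmb
Final line 3: lkor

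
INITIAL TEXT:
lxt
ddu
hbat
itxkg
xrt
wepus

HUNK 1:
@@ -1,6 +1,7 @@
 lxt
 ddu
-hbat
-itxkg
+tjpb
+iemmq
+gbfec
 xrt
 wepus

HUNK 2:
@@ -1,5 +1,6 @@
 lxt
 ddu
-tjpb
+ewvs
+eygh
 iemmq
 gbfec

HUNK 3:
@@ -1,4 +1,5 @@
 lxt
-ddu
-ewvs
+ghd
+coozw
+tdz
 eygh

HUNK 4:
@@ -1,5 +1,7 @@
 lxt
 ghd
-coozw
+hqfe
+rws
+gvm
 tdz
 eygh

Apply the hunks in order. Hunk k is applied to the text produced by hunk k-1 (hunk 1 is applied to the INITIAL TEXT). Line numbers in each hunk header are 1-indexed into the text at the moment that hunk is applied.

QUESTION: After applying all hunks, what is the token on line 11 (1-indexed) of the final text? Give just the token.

Answer: wepus

Derivation:
Hunk 1: at line 1 remove [hbat,itxkg] add [tjpb,iemmq,gbfec] -> 7 lines: lxt ddu tjpb iemmq gbfec xrt wepus
Hunk 2: at line 1 remove [tjpb] add [ewvs,eygh] -> 8 lines: lxt ddu ewvs eygh iemmq gbfec xrt wepus
Hunk 3: at line 1 remove [ddu,ewvs] add [ghd,coozw,tdz] -> 9 lines: lxt ghd coozw tdz eygh iemmq gbfec xrt wepus
Hunk 4: at line 1 remove [coozw] add [hqfe,rws,gvm] -> 11 lines: lxt ghd hqfe rws gvm tdz eygh iemmq gbfec xrt wepus
Final line 11: wepus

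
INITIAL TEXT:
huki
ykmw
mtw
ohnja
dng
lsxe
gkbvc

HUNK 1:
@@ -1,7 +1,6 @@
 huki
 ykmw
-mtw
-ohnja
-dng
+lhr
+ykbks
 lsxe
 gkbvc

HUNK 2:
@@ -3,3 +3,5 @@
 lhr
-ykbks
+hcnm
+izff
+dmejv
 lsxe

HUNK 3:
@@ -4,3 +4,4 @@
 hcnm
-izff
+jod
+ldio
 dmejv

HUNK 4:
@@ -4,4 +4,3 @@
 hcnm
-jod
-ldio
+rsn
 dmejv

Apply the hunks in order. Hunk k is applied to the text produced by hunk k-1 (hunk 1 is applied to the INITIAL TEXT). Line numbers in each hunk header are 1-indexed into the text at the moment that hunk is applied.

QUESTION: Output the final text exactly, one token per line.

Answer: huki
ykmw
lhr
hcnm
rsn
dmejv
lsxe
gkbvc

Derivation:
Hunk 1: at line 1 remove [mtw,ohnja,dng] add [lhr,ykbks] -> 6 lines: huki ykmw lhr ykbks lsxe gkbvc
Hunk 2: at line 3 remove [ykbks] add [hcnm,izff,dmejv] -> 8 lines: huki ykmw lhr hcnm izff dmejv lsxe gkbvc
Hunk 3: at line 4 remove [izff] add [jod,ldio] -> 9 lines: huki ykmw lhr hcnm jod ldio dmejv lsxe gkbvc
Hunk 4: at line 4 remove [jod,ldio] add [rsn] -> 8 lines: huki ykmw lhr hcnm rsn dmejv lsxe gkbvc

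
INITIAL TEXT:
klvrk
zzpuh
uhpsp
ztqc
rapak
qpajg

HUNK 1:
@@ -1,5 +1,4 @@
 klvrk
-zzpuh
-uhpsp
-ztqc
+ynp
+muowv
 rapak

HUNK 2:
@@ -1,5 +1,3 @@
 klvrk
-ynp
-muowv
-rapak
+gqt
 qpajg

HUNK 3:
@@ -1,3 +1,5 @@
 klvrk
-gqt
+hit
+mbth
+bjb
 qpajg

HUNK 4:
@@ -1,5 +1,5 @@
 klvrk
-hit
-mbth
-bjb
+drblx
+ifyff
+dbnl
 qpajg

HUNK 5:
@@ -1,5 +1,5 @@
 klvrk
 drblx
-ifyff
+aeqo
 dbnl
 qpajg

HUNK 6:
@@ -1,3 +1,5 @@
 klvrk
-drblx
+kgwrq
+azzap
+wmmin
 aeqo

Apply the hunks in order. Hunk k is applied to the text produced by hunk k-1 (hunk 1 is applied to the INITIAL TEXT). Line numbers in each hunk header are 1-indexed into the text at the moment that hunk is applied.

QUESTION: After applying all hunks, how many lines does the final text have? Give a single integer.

Hunk 1: at line 1 remove [zzpuh,uhpsp,ztqc] add [ynp,muowv] -> 5 lines: klvrk ynp muowv rapak qpajg
Hunk 2: at line 1 remove [ynp,muowv,rapak] add [gqt] -> 3 lines: klvrk gqt qpajg
Hunk 3: at line 1 remove [gqt] add [hit,mbth,bjb] -> 5 lines: klvrk hit mbth bjb qpajg
Hunk 4: at line 1 remove [hit,mbth,bjb] add [drblx,ifyff,dbnl] -> 5 lines: klvrk drblx ifyff dbnl qpajg
Hunk 5: at line 1 remove [ifyff] add [aeqo] -> 5 lines: klvrk drblx aeqo dbnl qpajg
Hunk 6: at line 1 remove [drblx] add [kgwrq,azzap,wmmin] -> 7 lines: klvrk kgwrq azzap wmmin aeqo dbnl qpajg
Final line count: 7

Answer: 7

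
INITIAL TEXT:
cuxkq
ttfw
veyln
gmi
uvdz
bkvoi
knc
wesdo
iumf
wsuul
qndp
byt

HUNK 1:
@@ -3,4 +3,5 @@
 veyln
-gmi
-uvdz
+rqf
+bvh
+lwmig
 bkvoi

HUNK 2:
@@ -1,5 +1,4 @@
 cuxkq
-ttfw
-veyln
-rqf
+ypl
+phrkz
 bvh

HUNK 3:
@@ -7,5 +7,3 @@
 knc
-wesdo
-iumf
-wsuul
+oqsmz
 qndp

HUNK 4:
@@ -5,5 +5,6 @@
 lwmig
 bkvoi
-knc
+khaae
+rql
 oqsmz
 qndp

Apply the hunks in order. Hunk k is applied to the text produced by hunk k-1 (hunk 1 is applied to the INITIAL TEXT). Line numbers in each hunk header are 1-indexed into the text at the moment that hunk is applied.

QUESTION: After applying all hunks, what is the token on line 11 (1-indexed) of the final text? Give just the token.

Hunk 1: at line 3 remove [gmi,uvdz] add [rqf,bvh,lwmig] -> 13 lines: cuxkq ttfw veyln rqf bvh lwmig bkvoi knc wesdo iumf wsuul qndp byt
Hunk 2: at line 1 remove [ttfw,veyln,rqf] add [ypl,phrkz] -> 12 lines: cuxkq ypl phrkz bvh lwmig bkvoi knc wesdo iumf wsuul qndp byt
Hunk 3: at line 7 remove [wesdo,iumf,wsuul] add [oqsmz] -> 10 lines: cuxkq ypl phrkz bvh lwmig bkvoi knc oqsmz qndp byt
Hunk 4: at line 5 remove [knc] add [khaae,rql] -> 11 lines: cuxkq ypl phrkz bvh lwmig bkvoi khaae rql oqsmz qndp byt
Final line 11: byt

Answer: byt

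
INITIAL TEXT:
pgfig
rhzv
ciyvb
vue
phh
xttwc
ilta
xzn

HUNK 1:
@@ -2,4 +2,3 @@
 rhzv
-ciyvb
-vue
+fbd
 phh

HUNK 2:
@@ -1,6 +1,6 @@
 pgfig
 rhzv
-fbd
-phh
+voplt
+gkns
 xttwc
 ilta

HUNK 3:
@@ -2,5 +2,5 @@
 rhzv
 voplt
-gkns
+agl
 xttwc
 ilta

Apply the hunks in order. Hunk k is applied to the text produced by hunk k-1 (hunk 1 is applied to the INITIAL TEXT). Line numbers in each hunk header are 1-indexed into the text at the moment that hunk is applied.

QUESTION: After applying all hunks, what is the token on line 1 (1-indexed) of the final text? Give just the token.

Hunk 1: at line 2 remove [ciyvb,vue] add [fbd] -> 7 lines: pgfig rhzv fbd phh xttwc ilta xzn
Hunk 2: at line 1 remove [fbd,phh] add [voplt,gkns] -> 7 lines: pgfig rhzv voplt gkns xttwc ilta xzn
Hunk 3: at line 2 remove [gkns] add [agl] -> 7 lines: pgfig rhzv voplt agl xttwc ilta xzn
Final line 1: pgfig

Answer: pgfig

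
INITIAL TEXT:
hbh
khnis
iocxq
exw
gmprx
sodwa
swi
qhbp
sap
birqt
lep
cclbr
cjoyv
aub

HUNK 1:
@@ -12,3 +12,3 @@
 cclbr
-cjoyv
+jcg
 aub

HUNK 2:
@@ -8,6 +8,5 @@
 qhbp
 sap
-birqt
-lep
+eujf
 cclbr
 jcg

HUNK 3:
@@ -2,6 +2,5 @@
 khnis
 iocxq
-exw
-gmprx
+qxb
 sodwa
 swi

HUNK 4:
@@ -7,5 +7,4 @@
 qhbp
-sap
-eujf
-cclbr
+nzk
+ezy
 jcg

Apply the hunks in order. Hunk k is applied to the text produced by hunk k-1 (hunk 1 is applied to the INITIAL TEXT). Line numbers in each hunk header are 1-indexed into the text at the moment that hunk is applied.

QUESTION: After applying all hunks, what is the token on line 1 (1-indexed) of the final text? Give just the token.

Answer: hbh

Derivation:
Hunk 1: at line 12 remove [cjoyv] add [jcg] -> 14 lines: hbh khnis iocxq exw gmprx sodwa swi qhbp sap birqt lep cclbr jcg aub
Hunk 2: at line 8 remove [birqt,lep] add [eujf] -> 13 lines: hbh khnis iocxq exw gmprx sodwa swi qhbp sap eujf cclbr jcg aub
Hunk 3: at line 2 remove [exw,gmprx] add [qxb] -> 12 lines: hbh khnis iocxq qxb sodwa swi qhbp sap eujf cclbr jcg aub
Hunk 4: at line 7 remove [sap,eujf,cclbr] add [nzk,ezy] -> 11 lines: hbh khnis iocxq qxb sodwa swi qhbp nzk ezy jcg aub
Final line 1: hbh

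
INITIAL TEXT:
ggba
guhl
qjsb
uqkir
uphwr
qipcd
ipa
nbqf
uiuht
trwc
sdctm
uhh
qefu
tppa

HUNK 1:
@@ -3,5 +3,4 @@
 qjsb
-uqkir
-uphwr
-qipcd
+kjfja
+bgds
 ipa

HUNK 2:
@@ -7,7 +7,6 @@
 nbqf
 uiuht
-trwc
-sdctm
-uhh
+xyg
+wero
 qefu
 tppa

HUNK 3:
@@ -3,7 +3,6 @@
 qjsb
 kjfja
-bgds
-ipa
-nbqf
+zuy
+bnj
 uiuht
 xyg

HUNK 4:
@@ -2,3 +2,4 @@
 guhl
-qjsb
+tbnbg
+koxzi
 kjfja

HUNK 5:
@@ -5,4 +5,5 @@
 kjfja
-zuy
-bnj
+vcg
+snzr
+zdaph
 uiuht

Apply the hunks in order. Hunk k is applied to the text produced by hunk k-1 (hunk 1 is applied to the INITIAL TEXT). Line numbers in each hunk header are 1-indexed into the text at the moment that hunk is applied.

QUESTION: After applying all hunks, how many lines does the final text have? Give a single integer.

Hunk 1: at line 3 remove [uqkir,uphwr,qipcd] add [kjfja,bgds] -> 13 lines: ggba guhl qjsb kjfja bgds ipa nbqf uiuht trwc sdctm uhh qefu tppa
Hunk 2: at line 7 remove [trwc,sdctm,uhh] add [xyg,wero] -> 12 lines: ggba guhl qjsb kjfja bgds ipa nbqf uiuht xyg wero qefu tppa
Hunk 3: at line 3 remove [bgds,ipa,nbqf] add [zuy,bnj] -> 11 lines: ggba guhl qjsb kjfja zuy bnj uiuht xyg wero qefu tppa
Hunk 4: at line 2 remove [qjsb] add [tbnbg,koxzi] -> 12 lines: ggba guhl tbnbg koxzi kjfja zuy bnj uiuht xyg wero qefu tppa
Hunk 5: at line 5 remove [zuy,bnj] add [vcg,snzr,zdaph] -> 13 lines: ggba guhl tbnbg koxzi kjfja vcg snzr zdaph uiuht xyg wero qefu tppa
Final line count: 13

Answer: 13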